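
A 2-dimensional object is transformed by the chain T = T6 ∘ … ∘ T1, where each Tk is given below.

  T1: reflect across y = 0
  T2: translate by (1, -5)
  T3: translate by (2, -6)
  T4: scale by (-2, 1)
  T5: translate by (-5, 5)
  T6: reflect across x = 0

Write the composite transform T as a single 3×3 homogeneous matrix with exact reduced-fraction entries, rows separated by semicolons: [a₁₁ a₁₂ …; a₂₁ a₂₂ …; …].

T1 = [1 0 0; 0 -1 0; 0 0 1]
T2·T1 = [1 0 1; 0 -1 -5; 0 0 1]
T3·…·T1 = [1 0 3; 0 -1 -11; 0 0 1]
T4·…·T1 = [-2 0 -6; 0 -1 -11; 0 0 1]
T5·…·T1 = [-2 0 -11; 0 -1 -6; 0 0 1]
T6·…·T1 = [2 0 11; 0 -1 -6; 0 0 1]

T = [2 0 11; 0 -1 -6; 0 0 1]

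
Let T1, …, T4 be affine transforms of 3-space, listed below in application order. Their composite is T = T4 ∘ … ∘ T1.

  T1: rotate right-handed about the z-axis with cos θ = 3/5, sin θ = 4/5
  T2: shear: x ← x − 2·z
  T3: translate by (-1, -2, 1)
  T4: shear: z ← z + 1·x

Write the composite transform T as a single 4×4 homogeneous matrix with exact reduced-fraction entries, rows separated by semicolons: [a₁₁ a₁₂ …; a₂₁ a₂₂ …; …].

T = [3/5 -4/5 -2 -1; 4/5 3/5 0 -2; 3/5 -4/5 -1 0; 0 0 0 1]

T1 = [3/5 -4/5 0 0; 4/5 3/5 0 0; 0 0 1 0; 0 0 0 1]
T2·T1 = [3/5 -4/5 -2 0; 4/5 3/5 0 0; 0 0 1 0; 0 0 0 1]
T3·…·T1 = [3/5 -4/5 -2 -1; 4/5 3/5 0 -2; 0 0 1 1; 0 0 0 1]
T4·…·T1 = [3/5 -4/5 -2 -1; 4/5 3/5 0 -2; 3/5 -4/5 -1 0; 0 0 0 1]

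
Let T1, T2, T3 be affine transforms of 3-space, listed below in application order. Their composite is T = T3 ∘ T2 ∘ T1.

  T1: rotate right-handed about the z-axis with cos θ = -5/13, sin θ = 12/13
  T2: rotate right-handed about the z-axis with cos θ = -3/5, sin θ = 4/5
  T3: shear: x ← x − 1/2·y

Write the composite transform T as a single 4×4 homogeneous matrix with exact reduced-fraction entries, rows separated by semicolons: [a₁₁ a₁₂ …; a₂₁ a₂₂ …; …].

T1 = [-5/13 -12/13 0 0; 12/13 -5/13 0 0; 0 0 1 0; 0 0 0 1]
T2·T1 = [-33/65 56/65 0 0; -56/65 -33/65 0 0; 0 0 1 0; 0 0 0 1]
T3·…·T1 = [-1/13 29/26 0 0; -56/65 -33/65 0 0; 0 0 1 0; 0 0 0 1]

T = [-1/13 29/26 0 0; -56/65 -33/65 0 0; 0 0 1 0; 0 0 0 1]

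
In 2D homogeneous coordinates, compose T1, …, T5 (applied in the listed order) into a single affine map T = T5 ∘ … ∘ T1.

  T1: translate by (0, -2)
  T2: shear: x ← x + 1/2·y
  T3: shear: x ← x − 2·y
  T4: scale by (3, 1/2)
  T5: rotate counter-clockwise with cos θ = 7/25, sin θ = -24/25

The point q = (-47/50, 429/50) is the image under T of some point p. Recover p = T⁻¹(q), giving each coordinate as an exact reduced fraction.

p = (5/3, 5)

T1 = [1 0 0; 0 1 -2; 0 0 1]
T2·T1 = [1 1/2 -1; 0 1 -2; 0 0 1]
T3·…·T1 = [1 -3/2 3; 0 1 -2; 0 0 1]
T4·…·T1 = [3 -9/2 9; 0 1/2 -1; 0 0 1]
T5·…·T1 = [21/25 -39/50 39/25; -72/25 223/50 -223/25; 0 0 1]
det M = 3/2; M⁻¹ = [223/75 13/25 0; 48/25 14/25 2; 0 0 1]
M⁻¹ · (-47/50, 429/50)ᵀ = (5/3, 5)ᵀ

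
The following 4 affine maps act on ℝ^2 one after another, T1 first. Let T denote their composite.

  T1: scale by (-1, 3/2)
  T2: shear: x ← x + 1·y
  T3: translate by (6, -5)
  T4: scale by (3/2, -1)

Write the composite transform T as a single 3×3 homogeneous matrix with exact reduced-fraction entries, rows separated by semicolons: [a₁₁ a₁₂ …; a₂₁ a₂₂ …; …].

T1 = [-1 0 0; 0 3/2 0; 0 0 1]
T2·T1 = [-1 3/2 0; 0 3/2 0; 0 0 1]
T3·…·T1 = [-1 3/2 6; 0 3/2 -5; 0 0 1]
T4·…·T1 = [-3/2 9/4 9; 0 -3/2 5; 0 0 1]

T = [-3/2 9/4 9; 0 -3/2 5; 0 0 1]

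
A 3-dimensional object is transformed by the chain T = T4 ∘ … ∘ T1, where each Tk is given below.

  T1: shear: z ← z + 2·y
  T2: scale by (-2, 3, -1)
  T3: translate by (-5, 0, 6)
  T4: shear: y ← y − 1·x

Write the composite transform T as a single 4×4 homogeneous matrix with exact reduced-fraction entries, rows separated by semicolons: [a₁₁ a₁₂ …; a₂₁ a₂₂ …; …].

T = [-2 0 0 -5; 2 3 0 5; 0 -2 -1 6; 0 0 0 1]

T1 = [1 0 0 0; 0 1 0 0; 0 2 1 0; 0 0 0 1]
T2·T1 = [-2 0 0 0; 0 3 0 0; 0 -2 -1 0; 0 0 0 1]
T3·…·T1 = [-2 0 0 -5; 0 3 0 0; 0 -2 -1 6; 0 0 0 1]
T4·…·T1 = [-2 0 0 -5; 2 3 0 5; 0 -2 -1 6; 0 0 0 1]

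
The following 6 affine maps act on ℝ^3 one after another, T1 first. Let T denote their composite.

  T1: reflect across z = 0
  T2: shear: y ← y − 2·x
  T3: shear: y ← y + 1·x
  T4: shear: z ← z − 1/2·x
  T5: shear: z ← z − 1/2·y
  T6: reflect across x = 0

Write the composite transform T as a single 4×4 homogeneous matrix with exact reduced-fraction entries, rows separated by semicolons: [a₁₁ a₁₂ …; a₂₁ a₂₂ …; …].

T = [-1 0 0 0; -1 1 0 0; 0 -1/2 -1 0; 0 0 0 1]

T1 = [1 0 0 0; 0 1 0 0; 0 0 -1 0; 0 0 0 1]
T2·T1 = [1 0 0 0; -2 1 0 0; 0 0 -1 0; 0 0 0 1]
T3·…·T1 = [1 0 0 0; -1 1 0 0; 0 0 -1 0; 0 0 0 1]
T4·…·T1 = [1 0 0 0; -1 1 0 0; -1/2 0 -1 0; 0 0 0 1]
T5·…·T1 = [1 0 0 0; -1 1 0 0; 0 -1/2 -1 0; 0 0 0 1]
T6·…·T1 = [-1 0 0 0; -1 1 0 0; 0 -1/2 -1 0; 0 0 0 1]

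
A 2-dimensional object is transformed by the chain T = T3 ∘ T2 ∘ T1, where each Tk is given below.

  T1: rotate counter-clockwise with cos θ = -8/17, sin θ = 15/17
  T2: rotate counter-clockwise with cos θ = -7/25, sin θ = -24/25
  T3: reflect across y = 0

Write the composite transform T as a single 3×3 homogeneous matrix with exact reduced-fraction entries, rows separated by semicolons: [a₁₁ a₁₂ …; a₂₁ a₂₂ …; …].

T = [416/425 -87/425 0; -87/425 -416/425 0; 0 0 1]

T1 = [-8/17 -15/17 0; 15/17 -8/17 0; 0 0 1]
T2·T1 = [416/425 -87/425 0; 87/425 416/425 0; 0 0 1]
T3·…·T1 = [416/425 -87/425 0; -87/425 -416/425 0; 0 0 1]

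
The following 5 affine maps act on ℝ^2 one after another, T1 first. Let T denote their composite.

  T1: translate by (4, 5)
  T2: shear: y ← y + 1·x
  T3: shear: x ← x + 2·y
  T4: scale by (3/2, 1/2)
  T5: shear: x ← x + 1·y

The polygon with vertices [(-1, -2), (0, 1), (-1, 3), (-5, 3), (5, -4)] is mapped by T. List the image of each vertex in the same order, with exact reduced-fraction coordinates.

T1 translate by (4, 5): (-1, -2) → (3, 3); (0, 1) → (4, 6); (-1, 3) → (3, 8); (-5, 3) → (-1, 8); (5, -4) → (9, 1)
T2 shear: y ← y + 1·x: (3, 3) → (3, 6); (4, 6) → (4, 10); (3, 8) → (3, 11); (-1, 8) → (-1, 7); (9, 1) → (9, 10)
T3 shear: x ← x + 2·y: (3, 6) → (15, 6); (4, 10) → (24, 10); (3, 11) → (25, 11); (-1, 7) → (13, 7); (9, 10) → (29, 10)
T4 scale by (3/2, 1/2): (15, 6) → (45/2, 3); (24, 10) → (36, 5); (25, 11) → (75/2, 11/2); (13, 7) → (39/2, 7/2); (29, 10) → (87/2, 5)
T5 shear: x ← x + 1·y: (45/2, 3) → (51/2, 3); (36, 5) → (41, 5); (75/2, 11/2) → (43, 11/2); (39/2, 7/2) → (23, 7/2); (87/2, 5) → (97/2, 5)

image vertices: (51/2, 3), (41, 5), (43, 11/2), (23, 7/2), (97/2, 5)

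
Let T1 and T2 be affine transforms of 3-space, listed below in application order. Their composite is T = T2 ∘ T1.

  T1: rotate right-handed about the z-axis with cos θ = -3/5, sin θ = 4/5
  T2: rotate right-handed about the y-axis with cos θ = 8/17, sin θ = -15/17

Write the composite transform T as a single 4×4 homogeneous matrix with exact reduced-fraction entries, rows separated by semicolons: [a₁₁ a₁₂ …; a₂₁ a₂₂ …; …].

T1 = [-3/5 -4/5 0 0; 4/5 -3/5 0 0; 0 0 1 0; 0 0 0 1]
T2·T1 = [-24/85 -32/85 -15/17 0; 4/5 -3/5 0 0; -9/17 -12/17 8/17 0; 0 0 0 1]

T = [-24/85 -32/85 -15/17 0; 4/5 -3/5 0 0; -9/17 -12/17 8/17 0; 0 0 0 1]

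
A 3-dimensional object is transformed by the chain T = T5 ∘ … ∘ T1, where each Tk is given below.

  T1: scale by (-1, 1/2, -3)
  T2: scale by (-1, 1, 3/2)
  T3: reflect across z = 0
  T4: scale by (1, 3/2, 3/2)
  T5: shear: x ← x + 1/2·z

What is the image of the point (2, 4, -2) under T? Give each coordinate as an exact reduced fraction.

T1 scale by (-1, 1/2, -3): (2, 4, -2) → (-2, 2, 6)
T2 scale by (-1, 1, 3/2): (-2, 2, 6) → (2, 2, 9)
T3 reflect across z = 0: (2, 2, 9) → (2, 2, -9)
T4 scale by (1, 3/2, 3/2): (2, 2, -9) → (2, 3, -27/2)
T5 shear: x ← x + 1/2·z: (2, 3, -27/2) → (-19/4, 3, -27/2)

T(p) = (-19/4, 3, -27/2)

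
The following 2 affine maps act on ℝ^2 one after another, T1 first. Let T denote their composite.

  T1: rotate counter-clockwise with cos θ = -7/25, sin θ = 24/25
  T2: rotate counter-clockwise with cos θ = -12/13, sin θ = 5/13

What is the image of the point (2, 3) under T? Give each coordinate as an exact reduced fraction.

T(p) = (69/25, -58/25)

T1 rotate counter-clockwise with cos θ = -7/25, sin θ = 24/25: (2, 3) → (-86/25, 27/25)
T2 rotate counter-clockwise with cos θ = -12/13, sin θ = 5/13: (-86/25, 27/25) → (69/25, -58/25)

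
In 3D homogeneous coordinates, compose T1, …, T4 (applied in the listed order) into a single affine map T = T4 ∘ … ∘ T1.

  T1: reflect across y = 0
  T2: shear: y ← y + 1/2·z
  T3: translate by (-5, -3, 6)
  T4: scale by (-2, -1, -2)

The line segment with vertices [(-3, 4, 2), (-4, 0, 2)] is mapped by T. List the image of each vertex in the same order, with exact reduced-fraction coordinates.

image vertices: (16, 6, -16), (18, 2, -16)

T1 reflect across y = 0: (-3, 4, 2) → (-3, -4, 2); (-4, 0, 2) → (-4, 0, 2)
T2 shear: y ← y + 1/2·z: (-3, -4, 2) → (-3, -3, 2); (-4, 0, 2) → (-4, 1, 2)
T3 translate by (-5, -3, 6): (-3, -3, 2) → (-8, -6, 8); (-4, 1, 2) → (-9, -2, 8)
T4 scale by (-2, -1, -2): (-8, -6, 8) → (16, 6, -16); (-9, -2, 8) → (18, 2, -16)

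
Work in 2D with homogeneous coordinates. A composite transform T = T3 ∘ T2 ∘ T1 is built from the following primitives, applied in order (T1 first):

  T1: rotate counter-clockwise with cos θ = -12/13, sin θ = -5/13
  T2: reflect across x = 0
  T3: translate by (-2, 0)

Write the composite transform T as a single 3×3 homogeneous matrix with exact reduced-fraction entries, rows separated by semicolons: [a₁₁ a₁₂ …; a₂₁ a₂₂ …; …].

T = [12/13 -5/13 -2; -5/13 -12/13 0; 0 0 1]

T1 = [-12/13 5/13 0; -5/13 -12/13 0; 0 0 1]
T2·T1 = [12/13 -5/13 0; -5/13 -12/13 0; 0 0 1]
T3·…·T1 = [12/13 -5/13 -2; -5/13 -12/13 0; 0 0 1]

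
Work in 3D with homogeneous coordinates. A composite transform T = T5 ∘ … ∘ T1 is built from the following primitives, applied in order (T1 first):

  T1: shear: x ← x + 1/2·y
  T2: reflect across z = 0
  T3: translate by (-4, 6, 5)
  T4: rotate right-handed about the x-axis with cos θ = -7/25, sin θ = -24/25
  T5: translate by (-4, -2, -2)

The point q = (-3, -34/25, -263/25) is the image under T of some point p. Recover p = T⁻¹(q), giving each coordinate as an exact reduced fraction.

p = (4, 2, 2)

T1 = [1 1/2 0 0; 0 1 0 0; 0 0 1 0; 0 0 0 1]
T2·T1 = [1 1/2 0 0; 0 1 0 0; 0 0 -1 0; 0 0 0 1]
T3·…·T1 = [1 1/2 0 -4; 0 1 0 6; 0 0 -1 5; 0 0 0 1]
T4·…·T1 = [1 1/2 0 -4; 0 -7/25 -24/25 78/25; 0 -24/25 7/25 -179/25; 0 0 0 1]
T5·…·T1 = [1 1/2 0 -8; 0 -7/25 -24/25 28/25; 0 -24/25 7/25 -229/25; 0 0 0 1]
det M = -1; M⁻¹ = [1 7/50 12/25 306/25; 0 -7/25 -24/25 -212/25; 0 -24/25 7/25 91/25; 0 0 0 1]
M⁻¹ · (-3, -34/25, -263/25)ᵀ = (4, 2, 2)ᵀ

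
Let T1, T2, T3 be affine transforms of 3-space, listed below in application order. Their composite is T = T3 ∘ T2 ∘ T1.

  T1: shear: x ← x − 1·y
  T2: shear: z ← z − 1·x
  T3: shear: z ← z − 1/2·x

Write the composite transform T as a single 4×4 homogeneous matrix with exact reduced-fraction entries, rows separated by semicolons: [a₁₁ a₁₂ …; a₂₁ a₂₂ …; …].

T = [1 -1 0 0; 0 1 0 0; -3/2 3/2 1 0; 0 0 0 1]

T1 = [1 -1 0 0; 0 1 0 0; 0 0 1 0; 0 0 0 1]
T2·T1 = [1 -1 0 0; 0 1 0 0; -1 1 1 0; 0 0 0 1]
T3·…·T1 = [1 -1 0 0; 0 1 0 0; -3/2 3/2 1 0; 0 0 0 1]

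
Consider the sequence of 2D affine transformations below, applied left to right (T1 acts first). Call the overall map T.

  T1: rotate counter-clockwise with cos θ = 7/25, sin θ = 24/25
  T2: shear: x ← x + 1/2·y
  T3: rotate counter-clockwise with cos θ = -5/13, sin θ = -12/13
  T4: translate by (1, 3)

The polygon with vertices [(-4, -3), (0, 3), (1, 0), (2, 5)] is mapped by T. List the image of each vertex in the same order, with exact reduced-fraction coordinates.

image vertices: (-2013/650, 1734/325), (1769/650, 1608/325), (518/325, 627/325), (3287/650, 1334/325)

T1 rotate counter-clockwise with cos θ = 7/25, sin θ = 24/25: (-4, -3) → (44/25, -117/25); (0, 3) → (-72/25, 21/25); (1, 0) → (7/25, 24/25); (2, 5) → (-106/25, 83/25)
T2 shear: x ← x + 1/2·y: (44/25, -117/25) → (-29/50, -117/25); (-72/25, 21/25) → (-123/50, 21/25); (7/25, 24/25) → (19/25, 24/25); (-106/25, 83/25) → (-129/50, 83/25)
T3 rotate counter-clockwise with cos θ = -5/13, sin θ = -12/13: (-29/50, -117/25) → (-2663/650, 759/325); (-123/50, 21/25) → (1119/650, 633/325); (19/25, 24/25) → (193/325, -348/325); (-129/50, 83/25) → (2637/650, 359/325)
T4 translate by (1, 3): (-2663/650, 759/325) → (-2013/650, 1734/325); (1119/650, 633/325) → (1769/650, 1608/325); (193/325, -348/325) → (518/325, 627/325); (2637/650, 359/325) → (3287/650, 1334/325)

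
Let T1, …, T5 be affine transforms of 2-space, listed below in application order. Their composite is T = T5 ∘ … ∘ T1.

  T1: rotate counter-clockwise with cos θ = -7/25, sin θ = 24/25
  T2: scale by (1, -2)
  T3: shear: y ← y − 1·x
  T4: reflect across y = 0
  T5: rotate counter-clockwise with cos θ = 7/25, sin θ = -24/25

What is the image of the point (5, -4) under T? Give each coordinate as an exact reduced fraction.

T1 rotate counter-clockwise with cos θ = -7/25, sin θ = 24/25: (5, -4) → (61/25, 148/25)
T2 scale by (1, -2): (61/25, 148/25) → (61/25, -296/25)
T3 shear: y ← y − 1·x: (61/25, -296/25) → (61/25, -357/25)
T4 reflect across y = 0: (61/25, -357/25) → (61/25, 357/25)
T5 rotate counter-clockwise with cos θ = 7/25, sin θ = -24/25: (61/25, 357/25) → (1799/125, 207/125)

T(p) = (1799/125, 207/125)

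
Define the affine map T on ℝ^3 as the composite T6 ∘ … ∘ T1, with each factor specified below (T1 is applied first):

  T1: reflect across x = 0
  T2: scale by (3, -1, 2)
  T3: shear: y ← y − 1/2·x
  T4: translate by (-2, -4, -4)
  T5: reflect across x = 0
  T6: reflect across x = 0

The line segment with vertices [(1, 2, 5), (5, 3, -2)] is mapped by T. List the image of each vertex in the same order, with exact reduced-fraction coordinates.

image vertices: (-5, -9/2, 6), (-17, 1/2, -8)

T1 reflect across x = 0: (1, 2, 5) → (-1, 2, 5); (5, 3, -2) → (-5, 3, -2)
T2 scale by (3, -1, 2): (-1, 2, 5) → (-3, -2, 10); (-5, 3, -2) → (-15, -3, -4)
T3 shear: y ← y − 1/2·x: (-3, -2, 10) → (-3, -1/2, 10); (-15, -3, -4) → (-15, 9/2, -4)
T4 translate by (-2, -4, -4): (-3, -1/2, 10) → (-5, -9/2, 6); (-15, 9/2, -4) → (-17, 1/2, -8)
T5 reflect across x = 0: (-5, -9/2, 6) → (5, -9/2, 6); (-17, 1/2, -8) → (17, 1/2, -8)
T6 reflect across x = 0: (5, -9/2, 6) → (-5, -9/2, 6); (17, 1/2, -8) → (-17, 1/2, -8)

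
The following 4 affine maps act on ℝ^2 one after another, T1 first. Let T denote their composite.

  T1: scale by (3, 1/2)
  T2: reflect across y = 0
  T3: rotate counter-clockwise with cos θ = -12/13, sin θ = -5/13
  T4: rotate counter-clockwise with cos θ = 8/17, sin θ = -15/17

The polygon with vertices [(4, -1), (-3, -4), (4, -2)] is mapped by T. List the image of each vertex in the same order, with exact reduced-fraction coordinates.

T1 scale by (3, 1/2): (4, -1) → (12, -1/2); (-3, -4) → (-9, -2); (4, -2) → (12, -1)
T2 reflect across y = 0: (12, -1/2) → (12, 1/2); (-9, -2) → (-9, 2); (12, -1) → (12, 1)
T3 rotate counter-clockwise with cos θ = -12/13, sin θ = -5/13: (12, 1/2) → (-283/26, -66/13); (-9, 2) → (118/13, 21/13); (12, 1) → (-139/13, -72/13)
T4 rotate counter-clockwise with cos θ = 8/17, sin θ = -15/17: (-283/26, -66/13) → (-2122/221, 3189/442); (118/13, 21/13) → (1259/221, -1602/221); (-139/13, -72/13) → (-2192/221, 1509/221)

image vertices: (-2122/221, 3189/442), (1259/221, -1602/221), (-2192/221, 1509/221)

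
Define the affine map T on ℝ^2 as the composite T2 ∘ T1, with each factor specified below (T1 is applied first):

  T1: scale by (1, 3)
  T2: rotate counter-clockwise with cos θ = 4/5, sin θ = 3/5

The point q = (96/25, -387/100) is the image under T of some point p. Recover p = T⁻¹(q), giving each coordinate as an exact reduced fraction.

T1 = [1 0 0; 0 3 0; 0 0 1]
T2·T1 = [4/5 -9/5 0; 3/5 12/5 0; 0 0 1]
det M = 3; M⁻¹ = [4/5 3/5 0; -1/5 4/15 0; 0 0 1]
M⁻¹ · (96/25, -387/100)ᵀ = (3/4, -9/5)ᵀ

p = (3/4, -9/5)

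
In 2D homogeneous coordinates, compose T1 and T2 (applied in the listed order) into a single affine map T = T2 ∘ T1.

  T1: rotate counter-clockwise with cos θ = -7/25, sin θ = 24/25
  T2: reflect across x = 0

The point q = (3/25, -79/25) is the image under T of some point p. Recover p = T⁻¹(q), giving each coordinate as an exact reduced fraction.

T1 = [-7/25 -24/25 0; 24/25 -7/25 0; 0 0 1]
T2·T1 = [7/25 24/25 0; 24/25 -7/25 0; 0 0 1]
det M = -1; M⁻¹ = [7/25 24/25 0; 24/25 -7/25 0; 0 0 1]
M⁻¹ · (3/25, -79/25)ᵀ = (-3, 1)ᵀ

p = (-3, 1)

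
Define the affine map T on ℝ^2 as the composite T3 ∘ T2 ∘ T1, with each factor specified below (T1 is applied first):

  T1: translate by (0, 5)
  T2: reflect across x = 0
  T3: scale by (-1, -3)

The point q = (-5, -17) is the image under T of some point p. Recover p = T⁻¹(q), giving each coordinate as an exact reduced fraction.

p = (-5, 2/3)

T1 = [1 0 0; 0 1 5; 0 0 1]
T2·T1 = [-1 0 0; 0 1 5; 0 0 1]
T3·…·T1 = [1 0 0; 0 -3 -15; 0 0 1]
det M = -3; M⁻¹ = [1 0 0; 0 -1/3 -5; 0 0 1]
M⁻¹ · (-5, -17)ᵀ = (-5, 2/3)ᵀ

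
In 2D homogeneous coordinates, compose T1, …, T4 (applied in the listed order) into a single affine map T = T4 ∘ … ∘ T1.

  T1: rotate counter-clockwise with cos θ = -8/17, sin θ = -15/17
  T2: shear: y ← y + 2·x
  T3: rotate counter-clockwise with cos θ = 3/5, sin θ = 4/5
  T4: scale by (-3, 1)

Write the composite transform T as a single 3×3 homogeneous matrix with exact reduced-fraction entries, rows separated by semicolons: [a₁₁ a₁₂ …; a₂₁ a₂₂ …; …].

T = [-60/17 129/85 0; -25/17 126/85 0; 0 0 1]

T1 = [-8/17 15/17 0; -15/17 -8/17 0; 0 0 1]
T2·T1 = [-8/17 15/17 0; -31/17 22/17 0; 0 0 1]
T3·…·T1 = [20/17 -43/85 0; -25/17 126/85 0; 0 0 1]
T4·…·T1 = [-60/17 129/85 0; -25/17 126/85 0; 0 0 1]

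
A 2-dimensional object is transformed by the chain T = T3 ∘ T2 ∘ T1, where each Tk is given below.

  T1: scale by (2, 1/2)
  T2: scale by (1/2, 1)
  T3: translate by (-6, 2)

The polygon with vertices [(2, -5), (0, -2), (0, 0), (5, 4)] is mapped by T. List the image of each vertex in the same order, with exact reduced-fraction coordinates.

T1 scale by (2, 1/2): (2, -5) → (4, -5/2); (0, -2) → (0, -1); (0, 0) → (0, 0); (5, 4) → (10, 2)
T2 scale by (1/2, 1): (4, -5/2) → (2, -5/2); (0, -1) → (0, -1); (0, 0) → (0, 0); (10, 2) → (5, 2)
T3 translate by (-6, 2): (2, -5/2) → (-4, -1/2); (0, -1) → (-6, 1); (0, 0) → (-6, 2); (5, 2) → (-1, 4)

image vertices: (-4, -1/2), (-6, 1), (-6, 2), (-1, 4)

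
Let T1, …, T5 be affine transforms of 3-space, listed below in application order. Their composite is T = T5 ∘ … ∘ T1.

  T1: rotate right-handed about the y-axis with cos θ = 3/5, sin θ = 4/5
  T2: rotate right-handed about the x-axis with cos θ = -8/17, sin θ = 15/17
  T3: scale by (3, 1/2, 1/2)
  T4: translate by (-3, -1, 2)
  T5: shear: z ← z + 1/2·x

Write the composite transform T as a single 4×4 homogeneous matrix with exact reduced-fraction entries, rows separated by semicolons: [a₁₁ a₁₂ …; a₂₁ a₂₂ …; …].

T1 = [3/5 0 4/5 0; 0 1 0 0; -4/5 0 3/5 0; 0 0 0 1]
T2·T1 = [3/5 0 4/5 0; 12/17 -8/17 -9/17 0; 32/85 15/17 -24/85 0; 0 0 0 1]
T3·…·T1 = [9/5 0 12/5 0; 6/17 -4/17 -9/34 0; 16/85 15/34 -12/85 0; 0 0 0 1]
T4·…·T1 = [9/5 0 12/5 -3; 6/17 -4/17 -9/34 -1; 16/85 15/34 -12/85 2; 0 0 0 1]
T5·…·T1 = [9/5 0 12/5 -3; 6/17 -4/17 -9/34 -1; 37/34 15/34 18/17 1/2; 0 0 0 1]

T = [9/5 0 12/5 -3; 6/17 -4/17 -9/34 -1; 37/34 15/34 18/17 1/2; 0 0 0 1]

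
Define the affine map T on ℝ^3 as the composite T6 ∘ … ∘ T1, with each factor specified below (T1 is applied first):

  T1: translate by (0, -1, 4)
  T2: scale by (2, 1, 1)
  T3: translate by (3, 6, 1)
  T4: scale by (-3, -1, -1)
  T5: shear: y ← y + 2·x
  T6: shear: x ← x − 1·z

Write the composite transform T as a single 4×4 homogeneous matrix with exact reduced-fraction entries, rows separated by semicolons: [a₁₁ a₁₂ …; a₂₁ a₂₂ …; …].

T = [-6 0 1 -4; -12 -1 0 -23; 0 0 -1 -5; 0 0 0 1]

T1 = [1 0 0 0; 0 1 0 -1; 0 0 1 4; 0 0 0 1]
T2·T1 = [2 0 0 0; 0 1 0 -1; 0 0 1 4; 0 0 0 1]
T3·…·T1 = [2 0 0 3; 0 1 0 5; 0 0 1 5; 0 0 0 1]
T4·…·T1 = [-6 0 0 -9; 0 -1 0 -5; 0 0 -1 -5; 0 0 0 1]
T5·…·T1 = [-6 0 0 -9; -12 -1 0 -23; 0 0 -1 -5; 0 0 0 1]
T6·…·T1 = [-6 0 1 -4; -12 -1 0 -23; 0 0 -1 -5; 0 0 0 1]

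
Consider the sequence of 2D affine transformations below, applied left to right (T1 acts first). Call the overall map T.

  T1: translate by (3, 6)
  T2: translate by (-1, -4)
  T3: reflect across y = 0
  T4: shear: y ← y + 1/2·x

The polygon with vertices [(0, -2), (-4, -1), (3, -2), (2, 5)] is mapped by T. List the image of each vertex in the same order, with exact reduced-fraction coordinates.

image vertices: (2, 1), (-2, -2), (5, 5/2), (4, -5)

T1 translate by (3, 6): (0, -2) → (3, 4); (-4, -1) → (-1, 5); (3, -2) → (6, 4); (2, 5) → (5, 11)
T2 translate by (-1, -4): (3, 4) → (2, 0); (-1, 5) → (-2, 1); (6, 4) → (5, 0); (5, 11) → (4, 7)
T3 reflect across y = 0: (2, 0) → (2, 0); (-2, 1) → (-2, -1); (5, 0) → (5, 0); (4, 7) → (4, -7)
T4 shear: y ← y + 1/2·x: (2, 0) → (2, 1); (-2, -1) → (-2, -2); (5, 0) → (5, 5/2); (4, -7) → (4, -5)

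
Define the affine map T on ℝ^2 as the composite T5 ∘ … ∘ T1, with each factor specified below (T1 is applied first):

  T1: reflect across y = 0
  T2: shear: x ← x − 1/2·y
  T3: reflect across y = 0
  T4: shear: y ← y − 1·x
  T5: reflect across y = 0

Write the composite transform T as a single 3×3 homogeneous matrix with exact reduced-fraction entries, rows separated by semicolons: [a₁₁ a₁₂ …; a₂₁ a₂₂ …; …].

T = [1 1/2 0; 1 -1/2 0; 0 0 1]

T1 = [1 0 0; 0 -1 0; 0 0 1]
T2·T1 = [1 1/2 0; 0 -1 0; 0 0 1]
T3·…·T1 = [1 1/2 0; 0 1 0; 0 0 1]
T4·…·T1 = [1 1/2 0; -1 1/2 0; 0 0 1]
T5·…·T1 = [1 1/2 0; 1 -1/2 0; 0 0 1]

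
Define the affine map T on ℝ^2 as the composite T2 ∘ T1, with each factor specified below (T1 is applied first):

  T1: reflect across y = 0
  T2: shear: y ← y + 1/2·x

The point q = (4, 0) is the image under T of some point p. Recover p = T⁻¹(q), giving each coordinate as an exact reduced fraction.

p = (4, 2)

T1 = [1 0 0; 0 -1 0; 0 0 1]
T2·T1 = [1 0 0; 1/2 -1 0; 0 0 1]
det M = -1; M⁻¹ = [1 0 0; 1/2 -1 0; 0 0 1]
M⁻¹ · (4, 0)ᵀ = (4, 2)ᵀ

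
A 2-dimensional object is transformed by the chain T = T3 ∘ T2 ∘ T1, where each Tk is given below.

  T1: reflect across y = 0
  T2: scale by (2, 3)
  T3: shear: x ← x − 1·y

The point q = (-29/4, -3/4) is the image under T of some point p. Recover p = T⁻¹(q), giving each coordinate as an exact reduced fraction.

T1 = [1 0 0; 0 -1 0; 0 0 1]
T2·T1 = [2 0 0; 0 -3 0; 0 0 1]
T3·…·T1 = [2 3 0; 0 -3 0; 0 0 1]
det M = -6; M⁻¹ = [1/2 1/2 0; 0 -1/3 0; 0 0 1]
M⁻¹ · (-29/4, -3/4)ᵀ = (-4, 1/4)ᵀ

p = (-4, 1/4)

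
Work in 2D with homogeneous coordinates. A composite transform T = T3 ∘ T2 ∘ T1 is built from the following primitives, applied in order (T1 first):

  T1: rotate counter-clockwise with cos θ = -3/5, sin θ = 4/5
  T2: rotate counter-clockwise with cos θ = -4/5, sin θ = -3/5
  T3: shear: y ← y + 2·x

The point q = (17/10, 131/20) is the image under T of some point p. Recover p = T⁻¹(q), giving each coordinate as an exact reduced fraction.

T1 = [-3/5 -4/5 0; 4/5 -3/5 0; 0 0 1]
T2·T1 = [24/25 7/25 0; -7/25 24/25 0; 0 0 1]
T3·…·T1 = [24/25 7/25 0; 41/25 38/25 0; 0 0 1]
det M = 1; M⁻¹ = [38/25 -7/25 0; -41/25 24/25 0; 0 0 1]
M⁻¹ · (17/10, 131/20)ᵀ = (3/4, 7/2)ᵀ

p = (3/4, 7/2)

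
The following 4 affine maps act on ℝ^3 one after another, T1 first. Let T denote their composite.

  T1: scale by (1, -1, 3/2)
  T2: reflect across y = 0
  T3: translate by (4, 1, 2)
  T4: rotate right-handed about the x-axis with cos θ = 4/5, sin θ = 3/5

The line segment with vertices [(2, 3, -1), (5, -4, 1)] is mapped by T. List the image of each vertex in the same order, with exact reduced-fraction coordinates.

image vertices: (6, 29/10, 14/5), (9, -9/2, 1)

T1 scale by (1, -1, 3/2): (2, 3, -1) → (2, -3, -3/2); (5, -4, 1) → (5, 4, 3/2)
T2 reflect across y = 0: (2, -3, -3/2) → (2, 3, -3/2); (5, 4, 3/2) → (5, -4, 3/2)
T3 translate by (4, 1, 2): (2, 3, -3/2) → (6, 4, 1/2); (5, -4, 3/2) → (9, -3, 7/2)
T4 rotate right-handed about the x-axis with cos θ = 4/5, sin θ = 3/5: (6, 4, 1/2) → (6, 29/10, 14/5); (9, -3, 7/2) → (9, -9/2, 1)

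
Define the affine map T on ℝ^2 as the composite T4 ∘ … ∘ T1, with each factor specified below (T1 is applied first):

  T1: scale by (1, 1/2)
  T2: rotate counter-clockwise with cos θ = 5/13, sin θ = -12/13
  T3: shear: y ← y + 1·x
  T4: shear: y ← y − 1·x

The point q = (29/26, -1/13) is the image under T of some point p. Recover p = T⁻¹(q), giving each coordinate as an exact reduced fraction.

T1 = [1 0 0; 0 1/2 0; 0 0 1]
T2·T1 = [5/13 6/13 0; -12/13 5/26 0; 0 0 1]
T3·…·T1 = [5/13 6/13 0; -7/13 17/26 0; 0 0 1]
T4·…·T1 = [5/13 6/13 0; -12/13 5/26 0; 0 0 1]
det M = 1/2; M⁻¹ = [5/13 -12/13 0; 24/13 10/13 0; 0 0 1]
M⁻¹ · (29/26, -1/13)ᵀ = (1/2, 2)ᵀ

p = (1/2, 2)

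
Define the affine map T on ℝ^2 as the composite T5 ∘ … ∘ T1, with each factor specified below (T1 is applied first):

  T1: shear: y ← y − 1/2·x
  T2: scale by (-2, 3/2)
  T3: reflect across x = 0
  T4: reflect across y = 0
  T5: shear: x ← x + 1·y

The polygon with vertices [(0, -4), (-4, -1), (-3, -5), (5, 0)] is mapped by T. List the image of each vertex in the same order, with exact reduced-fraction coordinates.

T1 shear: y ← y − 1/2·x: (0, -4) → (0, -4); (-4, -1) → (-4, 1); (-3, -5) → (-3, -7/2); (5, 0) → (5, -5/2)
T2 scale by (-2, 3/2): (0, -4) → (0, -6); (-4, 1) → (8, 3/2); (-3, -7/2) → (6, -21/4); (5, -5/2) → (-10, -15/4)
T3 reflect across x = 0: (0, -6) → (0, -6); (8, 3/2) → (-8, 3/2); (6, -21/4) → (-6, -21/4); (-10, -15/4) → (10, -15/4)
T4 reflect across y = 0: (0, -6) → (0, 6); (-8, 3/2) → (-8, -3/2); (-6, -21/4) → (-6, 21/4); (10, -15/4) → (10, 15/4)
T5 shear: x ← x + 1·y: (0, 6) → (6, 6); (-8, -3/2) → (-19/2, -3/2); (-6, 21/4) → (-3/4, 21/4); (10, 15/4) → (55/4, 15/4)

image vertices: (6, 6), (-19/2, -3/2), (-3/4, 21/4), (55/4, 15/4)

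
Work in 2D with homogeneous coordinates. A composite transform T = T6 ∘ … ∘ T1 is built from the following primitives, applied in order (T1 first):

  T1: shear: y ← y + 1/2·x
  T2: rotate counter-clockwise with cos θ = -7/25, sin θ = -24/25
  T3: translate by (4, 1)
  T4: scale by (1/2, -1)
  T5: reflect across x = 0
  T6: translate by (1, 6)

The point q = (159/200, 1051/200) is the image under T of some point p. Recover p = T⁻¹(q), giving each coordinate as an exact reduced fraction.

T1 = [1 0 0; 1/2 1 0; 0 0 1]
T2·T1 = [1/5 24/25 0; -11/10 -7/25 0; 0 0 1]
T3·…·T1 = [1/5 24/25 4; -11/10 -7/25 1; 0 0 1]
T4·…·T1 = [1/10 12/25 2; 11/10 7/25 -1; 0 0 1]
T5·…·T1 = [-1/10 -12/25 -2; 11/10 7/25 -1; 0 0 1]
T6·…·T1 = [-1/10 -12/25 -1; 11/10 7/25 5; 0 0 1]
det M = 1/2; M⁻¹ = [14/25 24/25 -106/25; -11/5 -1/5 -6/5; 0 0 1]
M⁻¹ · (159/200, 1051/200)ᵀ = (5/4, -4)ᵀ

p = (5/4, -4)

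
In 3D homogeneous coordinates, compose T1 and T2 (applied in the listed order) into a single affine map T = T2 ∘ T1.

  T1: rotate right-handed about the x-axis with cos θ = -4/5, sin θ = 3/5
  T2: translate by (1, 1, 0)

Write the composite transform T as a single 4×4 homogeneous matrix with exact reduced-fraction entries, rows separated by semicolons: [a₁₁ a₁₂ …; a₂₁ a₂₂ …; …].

T1 = [1 0 0 0; 0 -4/5 -3/5 0; 0 3/5 -4/5 0; 0 0 0 1]
T2·T1 = [1 0 0 1; 0 -4/5 -3/5 1; 0 3/5 -4/5 0; 0 0 0 1]

T = [1 0 0 1; 0 -4/5 -3/5 1; 0 3/5 -4/5 0; 0 0 0 1]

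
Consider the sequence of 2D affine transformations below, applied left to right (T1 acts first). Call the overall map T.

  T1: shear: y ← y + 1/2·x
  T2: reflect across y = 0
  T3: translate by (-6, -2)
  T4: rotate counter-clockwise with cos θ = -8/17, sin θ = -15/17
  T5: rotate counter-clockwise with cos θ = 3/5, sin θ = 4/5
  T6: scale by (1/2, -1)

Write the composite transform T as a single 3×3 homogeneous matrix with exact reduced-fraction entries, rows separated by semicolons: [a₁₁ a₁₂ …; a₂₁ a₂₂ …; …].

T = [-1/68 -77/170 -37/17; 19/17 36/85 -78/17; 0 0 1]

T1 = [1 0 0; 1/2 1 0; 0 0 1]
T2·T1 = [1 0 0; -1/2 -1 0; 0 0 1]
T3·…·T1 = [1 0 -6; -1/2 -1 -2; 0 0 1]
T4·…·T1 = [-31/34 -15/17 18/17; -11/17 8/17 106/17; 0 0 1]
T5·…·T1 = [-1/34 -77/85 -74/17; -19/17 -36/85 78/17; 0 0 1]
T6·…·T1 = [-1/68 -77/170 -37/17; 19/17 36/85 -78/17; 0 0 1]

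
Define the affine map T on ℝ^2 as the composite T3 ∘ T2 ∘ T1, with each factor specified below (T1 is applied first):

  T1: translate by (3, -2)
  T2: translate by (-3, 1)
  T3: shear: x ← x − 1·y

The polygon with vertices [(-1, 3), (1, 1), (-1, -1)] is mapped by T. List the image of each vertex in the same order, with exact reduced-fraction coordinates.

T1 translate by (3, -2): (-1, 3) → (2, 1); (1, 1) → (4, -1); (-1, -1) → (2, -3)
T2 translate by (-3, 1): (2, 1) → (-1, 2); (4, -1) → (1, 0); (2, -3) → (-1, -2)
T3 shear: x ← x − 1·y: (-1, 2) → (-3, 2); (1, 0) → (1, 0); (-1, -2) → (1, -2)

image vertices: (-3, 2), (1, 0), (1, -2)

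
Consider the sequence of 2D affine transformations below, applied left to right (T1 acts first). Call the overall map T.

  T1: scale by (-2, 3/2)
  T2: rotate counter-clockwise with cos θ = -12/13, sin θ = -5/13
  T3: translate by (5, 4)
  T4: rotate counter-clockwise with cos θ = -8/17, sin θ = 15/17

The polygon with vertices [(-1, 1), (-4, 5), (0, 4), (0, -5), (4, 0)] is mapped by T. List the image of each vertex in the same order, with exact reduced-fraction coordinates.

T1 scale by (-2, 3/2): (-1, 1) → (2, 3/2); (-4, 5) → (8, 15/2); (0, 4) → (0, 6); (0, -5) → (0, -15/2); (4, 0) → (-8, 0)
T2 rotate counter-clockwise with cos θ = -12/13, sin θ = -5/13: (2, 3/2) → (-33/26, -28/13); (8, 15/2) → (-9/2, -10); (0, 6) → (30/13, -72/13); (0, -15/2) → (-75/26, 90/13); (-8, 0) → (96/13, 40/13)
T3 translate by (5, 4): (-33/26, -28/13) → (97/26, 24/13); (-9/2, -10) → (1/2, -6); (30/13, -72/13) → (95/13, -20/13); (-75/26, 90/13) → (55/26, 142/13); (96/13, 40/13) → (161/13, 92/13)
T4 rotate counter-clockwise with cos θ = -8/17, sin θ = 15/17: (97/26, 24/13) → (-44/13, 63/26); (1/2, -6) → (86/17, 111/34); (95/13, -20/13) → (-460/221, 1585/221); (55/26, 142/13) → (-2350/221, -1447/442); (161/13, 92/13) → (-2668/221, 1679/221)

image vertices: (-44/13, 63/26), (86/17, 111/34), (-460/221, 1585/221), (-2350/221, -1447/442), (-2668/221, 1679/221)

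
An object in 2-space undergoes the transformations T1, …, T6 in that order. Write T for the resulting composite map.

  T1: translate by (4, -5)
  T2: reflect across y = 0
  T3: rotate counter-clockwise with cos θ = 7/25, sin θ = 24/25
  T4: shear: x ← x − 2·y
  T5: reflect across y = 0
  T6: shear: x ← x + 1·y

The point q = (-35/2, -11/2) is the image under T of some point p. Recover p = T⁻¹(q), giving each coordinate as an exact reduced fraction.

p = (1, 5/2)

T1 = [1 0 4; 0 1 -5; 0 0 1]
T2·T1 = [1 0 4; 0 -1 5; 0 0 1]
T3·…·T1 = [7/25 24/25 -92/25; 24/25 -7/25 131/25; 0 0 1]
T4·…·T1 = [-41/25 38/25 -354/25; 24/25 -7/25 131/25; 0 0 1]
T5·…·T1 = [-41/25 38/25 -354/25; -24/25 7/25 -131/25; 0 0 1]
T6·…·T1 = [-13/5 9/5 -97/5; -24/25 7/25 -131/25; 0 0 1]
det M = 1; M⁻¹ = [7/25 -9/5 -4; 24/25 -13/5 5; 0 0 1]
M⁻¹ · (-35/2, -11/2)ᵀ = (1, 5/2)ᵀ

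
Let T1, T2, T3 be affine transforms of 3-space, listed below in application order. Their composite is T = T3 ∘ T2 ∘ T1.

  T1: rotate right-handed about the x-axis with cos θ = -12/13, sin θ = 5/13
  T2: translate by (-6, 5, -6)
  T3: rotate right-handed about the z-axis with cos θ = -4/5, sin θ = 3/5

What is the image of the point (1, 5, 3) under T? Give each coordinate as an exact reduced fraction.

T1 rotate right-handed about the x-axis with cos θ = -12/13, sin θ = 5/13: (1, 5, 3) → (1, -75/13, -11/13)
T2 translate by (-6, 5, -6): (1, -75/13, -11/13) → (-5, -10/13, -89/13)
T3 rotate right-handed about the z-axis with cos θ = -4/5, sin θ = 3/5: (-5, -10/13, -89/13) → (58/13, -31/13, -89/13)

T(p) = (58/13, -31/13, -89/13)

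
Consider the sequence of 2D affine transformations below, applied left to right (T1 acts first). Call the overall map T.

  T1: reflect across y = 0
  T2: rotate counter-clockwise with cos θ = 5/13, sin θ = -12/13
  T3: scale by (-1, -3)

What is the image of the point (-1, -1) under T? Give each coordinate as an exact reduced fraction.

T1 reflect across y = 0: (-1, -1) → (-1, 1)
T2 rotate counter-clockwise with cos θ = 5/13, sin θ = -12/13: (-1, 1) → (7/13, 17/13)
T3 scale by (-1, -3): (7/13, 17/13) → (-7/13, -51/13)

T(p) = (-7/13, -51/13)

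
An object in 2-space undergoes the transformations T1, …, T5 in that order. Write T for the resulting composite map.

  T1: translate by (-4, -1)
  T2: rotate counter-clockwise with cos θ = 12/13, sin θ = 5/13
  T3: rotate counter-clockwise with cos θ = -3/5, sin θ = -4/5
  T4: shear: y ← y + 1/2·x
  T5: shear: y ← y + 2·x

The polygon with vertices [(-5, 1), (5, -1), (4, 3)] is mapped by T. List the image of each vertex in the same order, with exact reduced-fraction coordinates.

T1 translate by (-4, -1): (-5, 1) → (-9, 0); (5, -1) → (1, -2); (4, 3) → (0, 2)
T2 rotate counter-clockwise with cos θ = 12/13, sin θ = 5/13: (-9, 0) → (-108/13, -45/13); (1, -2) → (22/13, -19/13); (0, 2) → (-10/13, 24/13)
T3 rotate counter-clockwise with cos θ = -3/5, sin θ = -4/5: (-108/13, -45/13) → (144/65, 567/65); (22/13, -19/13) → (-142/65, -31/65); (-10/13, 24/13) → (126/65, -32/65)
T4 shear: y ← y + 1/2·x: (144/65, 567/65) → (144/65, 639/65); (-142/65, -31/65) → (-142/65, -102/65); (126/65, -32/65) → (126/65, 31/65)
T5 shear: y ← y + 2·x: (144/65, 639/65) → (144/65, 927/65); (-142/65, -102/65) → (-142/65, -386/65); (126/65, 31/65) → (126/65, 283/65)

image vertices: (144/65, 927/65), (-142/65, -386/65), (126/65, 283/65)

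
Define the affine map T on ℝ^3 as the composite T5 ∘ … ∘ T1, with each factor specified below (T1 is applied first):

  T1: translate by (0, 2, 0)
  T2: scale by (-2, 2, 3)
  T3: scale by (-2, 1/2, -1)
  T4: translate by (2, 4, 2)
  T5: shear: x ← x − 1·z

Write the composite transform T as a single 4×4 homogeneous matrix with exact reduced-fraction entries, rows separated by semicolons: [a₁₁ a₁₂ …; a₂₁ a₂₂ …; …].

T1 = [1 0 0 0; 0 1 0 2; 0 0 1 0; 0 0 0 1]
T2·T1 = [-2 0 0 0; 0 2 0 4; 0 0 3 0; 0 0 0 1]
T3·…·T1 = [4 0 0 0; 0 1 0 2; 0 0 -3 0; 0 0 0 1]
T4·…·T1 = [4 0 0 2; 0 1 0 6; 0 0 -3 2; 0 0 0 1]
T5·…·T1 = [4 0 3 0; 0 1 0 6; 0 0 -3 2; 0 0 0 1]

T = [4 0 3 0; 0 1 0 6; 0 0 -3 2; 0 0 0 1]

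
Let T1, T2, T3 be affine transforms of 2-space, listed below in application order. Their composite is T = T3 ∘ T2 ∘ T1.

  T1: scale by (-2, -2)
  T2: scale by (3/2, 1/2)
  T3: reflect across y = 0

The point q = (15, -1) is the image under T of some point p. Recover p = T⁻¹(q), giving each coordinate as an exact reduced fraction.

T1 = [-2 0 0; 0 -2 0; 0 0 1]
T2·T1 = [-3 0 0; 0 -1 0; 0 0 1]
T3·…·T1 = [-3 0 0; 0 1 0; 0 0 1]
det M = -3; M⁻¹ = [-1/3 0 0; 0 1 0; 0 0 1]
M⁻¹ · (15, -1)ᵀ = (-5, -1)ᵀ

p = (-5, -1)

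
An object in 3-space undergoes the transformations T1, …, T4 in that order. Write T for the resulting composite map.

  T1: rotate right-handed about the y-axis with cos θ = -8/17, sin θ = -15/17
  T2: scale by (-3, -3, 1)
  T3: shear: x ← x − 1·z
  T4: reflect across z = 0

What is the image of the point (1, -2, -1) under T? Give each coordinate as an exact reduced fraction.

T(p) = (-44/17, 6, -23/17)

T1 rotate right-handed about the y-axis with cos θ = -8/17, sin θ = -15/17: (1, -2, -1) → (7/17, -2, 23/17)
T2 scale by (-3, -3, 1): (7/17, -2, 23/17) → (-21/17, 6, 23/17)
T3 shear: x ← x − 1·z: (-21/17, 6, 23/17) → (-44/17, 6, 23/17)
T4 reflect across z = 0: (-44/17, 6, 23/17) → (-44/17, 6, -23/17)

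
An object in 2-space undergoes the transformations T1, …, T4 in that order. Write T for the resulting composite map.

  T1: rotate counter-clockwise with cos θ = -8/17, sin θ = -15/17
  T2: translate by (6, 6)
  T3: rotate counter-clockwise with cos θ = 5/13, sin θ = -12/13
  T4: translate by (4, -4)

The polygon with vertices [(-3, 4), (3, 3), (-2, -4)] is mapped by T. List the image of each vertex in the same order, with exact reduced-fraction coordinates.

image vertices: (3194/221, -2541/221), (1895/221, -2195/221), (3142/221, -760/221)

T1 rotate counter-clockwise with cos θ = -8/17, sin θ = -15/17: (-3, 4) → (84/17, 13/17); (3, 3) → (21/17, -69/17); (-2, -4) → (-44/17, 62/17)
T2 translate by (6, 6): (84/17, 13/17) → (186/17, 115/17); (21/17, -69/17) → (123/17, 33/17); (-44/17, 62/17) → (58/17, 164/17)
T3 rotate counter-clockwise with cos θ = 5/13, sin θ = -12/13: (186/17, 115/17) → (2310/221, -1657/221); (123/17, 33/17) → (1011/221, -1311/221); (58/17, 164/17) → (2258/221, 124/221)
T4 translate by (4, -4): (2310/221, -1657/221) → (3194/221, -2541/221); (1011/221, -1311/221) → (1895/221, -2195/221); (2258/221, 124/221) → (3142/221, -760/221)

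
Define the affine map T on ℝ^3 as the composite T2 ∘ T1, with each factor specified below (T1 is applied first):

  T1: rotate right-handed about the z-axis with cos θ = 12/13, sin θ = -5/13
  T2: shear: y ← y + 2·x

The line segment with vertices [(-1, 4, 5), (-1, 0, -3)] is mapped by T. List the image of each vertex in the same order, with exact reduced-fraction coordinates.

image vertices: (8/13, 69/13, 5), (-12/13, -19/13, -3)

T1 rotate right-handed about the z-axis with cos θ = 12/13, sin θ = -5/13: (-1, 4, 5) → (8/13, 53/13, 5); (-1, 0, -3) → (-12/13, 5/13, -3)
T2 shear: y ← y + 2·x: (8/13, 53/13, 5) → (8/13, 69/13, 5); (-12/13, 5/13, -3) → (-12/13, -19/13, -3)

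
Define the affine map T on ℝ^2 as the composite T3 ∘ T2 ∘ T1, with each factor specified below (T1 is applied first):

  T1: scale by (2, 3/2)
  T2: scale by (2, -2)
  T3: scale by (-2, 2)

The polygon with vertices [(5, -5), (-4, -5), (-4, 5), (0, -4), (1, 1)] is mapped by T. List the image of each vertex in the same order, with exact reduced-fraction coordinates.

image vertices: (-40, 30), (32, 30), (32, -30), (0, 24), (-8, -6)

T1 scale by (2, 3/2): (5, -5) → (10, -15/2); (-4, -5) → (-8, -15/2); (-4, 5) → (-8, 15/2); (0, -4) → (0, -6); (1, 1) → (2, 3/2)
T2 scale by (2, -2): (10, -15/2) → (20, 15); (-8, -15/2) → (-16, 15); (-8, 15/2) → (-16, -15); (0, -6) → (0, 12); (2, 3/2) → (4, -3)
T3 scale by (-2, 2): (20, 15) → (-40, 30); (-16, 15) → (32, 30); (-16, -15) → (32, -30); (0, 12) → (0, 24); (4, -3) → (-8, -6)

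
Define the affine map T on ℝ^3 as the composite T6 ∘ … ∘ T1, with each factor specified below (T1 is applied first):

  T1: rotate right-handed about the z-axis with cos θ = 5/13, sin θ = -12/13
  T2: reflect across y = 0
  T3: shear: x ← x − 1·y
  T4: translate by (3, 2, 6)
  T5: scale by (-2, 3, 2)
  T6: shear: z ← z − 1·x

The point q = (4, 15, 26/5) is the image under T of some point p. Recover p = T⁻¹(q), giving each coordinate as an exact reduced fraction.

T1 = [5/13 12/13 0 0; -12/13 5/13 0 0; 0 0 1 0; 0 0 0 1]
T2·T1 = [5/13 12/13 0 0; 12/13 -5/13 0 0; 0 0 1 0; 0 0 0 1]
T3·…·T1 = [-7/13 17/13 0 0; 12/13 -5/13 0 0; 0 0 1 0; 0 0 0 1]
T4·…·T1 = [-7/13 17/13 0 3; 12/13 -5/13 0 2; 0 0 1 6; 0 0 0 1]
T5·…·T1 = [14/13 -34/13 0 -6; 36/13 -15/13 0 6; 0 0 2 12; 0 0 0 1]
T6·…·T1 = [14/13 -34/13 0 -6; 36/13 -15/13 0 6; -14/13 34/13 2 18; 0 0 0 1]
det M = 12; M⁻¹ = [-5/26 17/39 0 -49/13; -6/13 7/39 0 -50/13; 1/2 0 1/2 -6; 0 0 0 1]
M⁻¹ · (4, 15, 26/5)ᵀ = (2, -3, -7/5)ᵀ

p = (2, -3, -7/5)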